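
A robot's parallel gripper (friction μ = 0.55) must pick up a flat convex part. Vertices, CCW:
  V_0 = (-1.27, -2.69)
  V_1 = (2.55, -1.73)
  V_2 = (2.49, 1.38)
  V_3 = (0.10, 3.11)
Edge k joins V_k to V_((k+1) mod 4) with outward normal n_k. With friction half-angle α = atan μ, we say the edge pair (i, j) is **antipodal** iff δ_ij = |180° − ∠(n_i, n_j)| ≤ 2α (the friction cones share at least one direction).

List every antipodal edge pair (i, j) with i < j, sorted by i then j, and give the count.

α = atan 0.55 = 28.81°;  2α = 57.62°
n_0 = (+0.2437, -0.9698)
n_1 = (+0.9998, +0.0193)
n_2 = (+0.5864, +0.8101)
n_3 = (-0.9732, +0.2299)
  (0,1): δ = 103.00°  ·
  (0,2): δ = 50.01°  ✓
  (0,3): δ = 62.60°  ·
  (1,2): δ = 127.00°  ·
  (1,3): δ = 14.40°  ✓
  (2,3): δ = 67.39°  ·
antipodal pairs: 2

count = 2; pairs: (0,2), (1,3)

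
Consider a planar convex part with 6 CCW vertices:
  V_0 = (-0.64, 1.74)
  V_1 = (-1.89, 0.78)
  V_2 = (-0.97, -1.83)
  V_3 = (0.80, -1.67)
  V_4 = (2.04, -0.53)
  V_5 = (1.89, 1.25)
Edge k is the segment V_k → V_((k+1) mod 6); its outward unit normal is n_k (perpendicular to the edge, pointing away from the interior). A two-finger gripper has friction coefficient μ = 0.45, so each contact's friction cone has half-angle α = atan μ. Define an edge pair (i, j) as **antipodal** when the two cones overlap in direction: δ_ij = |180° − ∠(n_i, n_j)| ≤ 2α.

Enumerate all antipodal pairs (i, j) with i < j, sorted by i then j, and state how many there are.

count = 4; pairs: (0,2), (0,3), (1,4), (2,5)

α = atan 0.45 = 24.23°;  2α = 48.46°
n_0 = (-0.6091, +0.7931)
n_1 = (-0.9431, -0.3324)
n_2 = (+0.0900, -0.9959)
n_3 = (+0.6768, -0.7362)
n_4 = (+0.9965, +0.0840)
n_5 = (+0.1901, +0.9818)
  (0,1): δ = 108.11°  ·
  (0,2): δ = 32.36°  ✓
  (0,3): δ = 5.07°  ✓
  (0,4): δ = 57.29°  ·
  (0,5): δ = 131.51°  ·
  (1,2): δ = 104.25°  ·
  (1,3): δ = 66.82°  ·
  (1,4): δ = 14.60°  ✓
  (1,5): δ = 59.62°  ·
  (2,3): δ = 142.57°  ·
  (2,4): δ = 90.35°  ·
  (2,5): δ = 16.13°  ✓
  (3,4): δ = 127.78°  ·
  (3,5): δ = 53.56°  ·
  (4,5): δ = 105.78°  ·
antipodal pairs: 4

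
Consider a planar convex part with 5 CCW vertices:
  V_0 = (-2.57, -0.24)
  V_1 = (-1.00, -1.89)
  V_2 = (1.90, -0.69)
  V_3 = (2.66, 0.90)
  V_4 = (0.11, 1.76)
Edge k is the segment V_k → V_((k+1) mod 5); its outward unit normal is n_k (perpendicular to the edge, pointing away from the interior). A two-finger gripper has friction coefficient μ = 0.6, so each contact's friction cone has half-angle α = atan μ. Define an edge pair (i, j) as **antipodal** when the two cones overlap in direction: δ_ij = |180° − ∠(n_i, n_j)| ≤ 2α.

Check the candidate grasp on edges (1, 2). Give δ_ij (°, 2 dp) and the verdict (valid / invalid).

δ = 138.03°, invalid

α = atan 0.6 = 30.96°;  2α = 61.93°
edge 1: e_1 = (+2.90, +1.20);  n_1 = (+0.3824, -0.9240)
edge 2: e_2 = (+0.76, +1.59);  n_2 = (+0.9022, -0.4313)
∠(n_1, n_2) = 41.97°
δ = |180° − 41.97°| = 138.03°
138.03° > 2α = 61.93°  →  invalid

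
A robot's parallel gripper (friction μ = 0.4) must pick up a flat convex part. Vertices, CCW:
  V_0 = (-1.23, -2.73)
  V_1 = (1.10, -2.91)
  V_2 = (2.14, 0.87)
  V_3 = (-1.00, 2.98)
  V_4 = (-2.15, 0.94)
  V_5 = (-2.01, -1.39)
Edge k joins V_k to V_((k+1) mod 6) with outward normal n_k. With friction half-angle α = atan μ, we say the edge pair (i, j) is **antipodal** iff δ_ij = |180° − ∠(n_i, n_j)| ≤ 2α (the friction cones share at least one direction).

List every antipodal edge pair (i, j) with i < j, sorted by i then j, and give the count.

α = atan 0.4 = 21.80°;  2α = 43.60°
n_0 = (-0.0770, -0.9970)
n_1 = (+0.9642, -0.2653)
n_2 = (+0.5577, +0.8300)
n_3 = (-0.8711, +0.4911)
n_4 = (-0.9982, -0.0600)
n_5 = (-0.8642, -0.5031)
  (0,1): δ = 100.97°  ·
  (0,2): δ = 29.48°  ✓
  (0,3): δ = 65.01°  ·
  (0,4): δ = 97.86°  ·
  (0,5): δ = 124.62°  ·
  (1,2): δ = 108.52°  ·
  (1,3): δ = 14.03°  ✓
  (1,4): δ = 18.82°  ✓
  (1,5): δ = 45.59°  ·
  (2,3): δ = 85.51°  ·
  (2,4): δ = 52.66°  ·
  (2,5): δ = 25.90°  ✓
  (3,4): δ = 147.15°  ·
  (3,5): δ = 120.39°  ·
  (4,5): δ = 153.24°  ·
antipodal pairs: 4

count = 4; pairs: (0,2), (1,3), (1,4), (2,5)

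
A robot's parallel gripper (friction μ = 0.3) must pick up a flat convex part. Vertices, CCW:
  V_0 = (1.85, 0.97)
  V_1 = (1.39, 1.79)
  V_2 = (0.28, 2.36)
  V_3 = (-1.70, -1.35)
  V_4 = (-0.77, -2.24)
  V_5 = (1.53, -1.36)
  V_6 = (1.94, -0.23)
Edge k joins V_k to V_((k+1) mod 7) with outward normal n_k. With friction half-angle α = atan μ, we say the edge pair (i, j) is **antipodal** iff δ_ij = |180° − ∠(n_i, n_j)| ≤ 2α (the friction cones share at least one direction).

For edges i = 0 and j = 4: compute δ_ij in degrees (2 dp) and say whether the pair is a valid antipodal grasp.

α = atan 0.3 = 16.70°;  2α = 33.40°
edge 0: e_0 = (-0.46, +0.82);  n_0 = (+0.8721, +0.4893)
edge 4: e_4 = (+2.30, +0.88);  n_4 = (+0.3573, -0.9340)
∠(n_0, n_4) = 98.35°
δ = |180° − 98.35°| = 81.65°
81.65° > 2α = 33.40°  →  invalid

δ = 81.65°, invalid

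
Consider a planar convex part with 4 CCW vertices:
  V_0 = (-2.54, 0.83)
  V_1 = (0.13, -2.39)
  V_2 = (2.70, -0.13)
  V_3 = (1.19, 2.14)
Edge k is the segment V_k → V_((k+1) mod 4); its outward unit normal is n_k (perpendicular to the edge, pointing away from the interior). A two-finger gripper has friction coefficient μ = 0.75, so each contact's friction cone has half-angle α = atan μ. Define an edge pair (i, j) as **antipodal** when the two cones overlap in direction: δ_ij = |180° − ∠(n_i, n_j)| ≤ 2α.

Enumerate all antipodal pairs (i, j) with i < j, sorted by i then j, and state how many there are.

count = 3; pairs: (0,2), (0,3), (1,3)

α = atan 0.75 = 36.87°;  2α = 73.74°
n_0 = (-0.7698, -0.6383)
n_1 = (+0.6604, -0.7509)
n_2 = (+0.8326, +0.5539)
n_3 = (-0.3314, +0.9435)
  (0,1): δ = 88.34°  ·
  (0,2): δ = 6.03°  ✓
  (0,3): δ = 69.69°  ✓
  (1,2): δ = 97.70°  ·
  (1,3): δ = 21.98°  ✓
  (2,3): δ = 104.28°  ·
antipodal pairs: 3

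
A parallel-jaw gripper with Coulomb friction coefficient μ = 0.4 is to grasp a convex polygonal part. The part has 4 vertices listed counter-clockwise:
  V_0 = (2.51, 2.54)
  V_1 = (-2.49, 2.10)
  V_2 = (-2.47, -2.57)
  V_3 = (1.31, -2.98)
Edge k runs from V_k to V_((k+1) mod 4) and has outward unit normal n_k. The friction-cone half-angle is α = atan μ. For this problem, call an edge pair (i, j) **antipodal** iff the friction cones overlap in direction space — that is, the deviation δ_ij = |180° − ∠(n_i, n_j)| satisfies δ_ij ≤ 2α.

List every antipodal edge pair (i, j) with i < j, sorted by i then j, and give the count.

α = atan 0.4 = 21.80°;  2α = 43.60°
n_0 = (-0.0877, +0.9962)
n_1 = (-1.0000, -0.0043)
n_2 = (-0.1078, -0.9942)
n_3 = (+0.9772, -0.2124)
  (0,1): δ = 94.78°  ·
  (0,2): δ = 11.22°  ✓
  (0,3): δ = 72.71°  ·
  (1,2): δ = 96.44°  ·
  (1,3): δ = 12.51°  ✓
  (2,3): δ = 96.07°  ·
antipodal pairs: 2

count = 2; pairs: (0,2), (1,3)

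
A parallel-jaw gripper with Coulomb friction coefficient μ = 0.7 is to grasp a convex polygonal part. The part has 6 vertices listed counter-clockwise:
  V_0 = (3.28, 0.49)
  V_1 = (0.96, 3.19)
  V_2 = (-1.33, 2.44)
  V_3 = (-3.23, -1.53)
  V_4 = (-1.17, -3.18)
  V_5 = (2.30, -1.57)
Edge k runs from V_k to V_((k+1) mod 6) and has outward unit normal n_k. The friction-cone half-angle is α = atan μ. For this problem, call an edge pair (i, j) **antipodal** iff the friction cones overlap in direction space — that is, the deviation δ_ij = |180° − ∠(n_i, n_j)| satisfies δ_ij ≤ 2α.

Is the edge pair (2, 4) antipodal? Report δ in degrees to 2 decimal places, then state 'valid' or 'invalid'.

α = atan 0.7 = 34.99°;  2α = 69.98°
edge 2: e_2 = (-1.90, -3.97);  n_2 = (-0.9020, +0.4317)
edge 4: e_4 = (+3.47, +1.61);  n_4 = (+0.4209, -0.9071)
∠(n_2, n_4) = 140.47°
δ = |180° − 140.47°| = 39.53°
39.53° ≤ 2α = 69.98°  →  valid

δ = 39.53°, valid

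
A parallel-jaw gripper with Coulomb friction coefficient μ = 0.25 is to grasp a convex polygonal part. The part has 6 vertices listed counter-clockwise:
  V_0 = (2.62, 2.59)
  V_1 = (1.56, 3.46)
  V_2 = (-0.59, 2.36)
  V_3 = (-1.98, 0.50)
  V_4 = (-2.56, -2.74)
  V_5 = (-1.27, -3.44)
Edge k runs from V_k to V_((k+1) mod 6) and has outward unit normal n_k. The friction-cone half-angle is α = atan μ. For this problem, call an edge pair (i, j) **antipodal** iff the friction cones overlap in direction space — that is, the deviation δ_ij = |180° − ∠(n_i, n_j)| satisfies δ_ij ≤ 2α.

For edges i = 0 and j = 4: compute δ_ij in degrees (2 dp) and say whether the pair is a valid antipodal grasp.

α = atan 0.25 = 14.04°;  2α = 28.07°
edge 0: e_0 = (-1.06, +0.87);  n_0 = (+0.6344, +0.7730)
edge 4: e_4 = (+1.29, -0.70);  n_4 = (-0.4769, -0.8789)
∠(n_0, n_4) = 169.11°
δ = |180° − 169.11°| = 10.89°
10.89° ≤ 2α = 28.07°  →  valid

δ = 10.89°, valid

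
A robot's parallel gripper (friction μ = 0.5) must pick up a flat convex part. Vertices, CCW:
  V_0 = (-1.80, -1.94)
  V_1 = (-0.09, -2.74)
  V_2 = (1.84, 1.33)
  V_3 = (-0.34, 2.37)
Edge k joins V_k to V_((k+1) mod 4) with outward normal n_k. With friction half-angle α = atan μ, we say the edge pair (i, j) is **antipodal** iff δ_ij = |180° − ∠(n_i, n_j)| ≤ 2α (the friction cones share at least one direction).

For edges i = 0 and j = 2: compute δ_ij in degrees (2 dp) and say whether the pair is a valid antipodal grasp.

δ = 0.43°, valid

α = atan 0.5 = 26.57°;  2α = 53.13°
edge 0: e_0 = (+1.71, -0.80);  n_0 = (-0.4238, -0.9058)
edge 2: e_2 = (-2.18, +1.04);  n_2 = (+0.4306, +0.9026)
∠(n_0, n_2) = 179.57°
δ = |180° − 179.57°| = 0.43°
0.43° ≤ 2α = 53.13°  →  valid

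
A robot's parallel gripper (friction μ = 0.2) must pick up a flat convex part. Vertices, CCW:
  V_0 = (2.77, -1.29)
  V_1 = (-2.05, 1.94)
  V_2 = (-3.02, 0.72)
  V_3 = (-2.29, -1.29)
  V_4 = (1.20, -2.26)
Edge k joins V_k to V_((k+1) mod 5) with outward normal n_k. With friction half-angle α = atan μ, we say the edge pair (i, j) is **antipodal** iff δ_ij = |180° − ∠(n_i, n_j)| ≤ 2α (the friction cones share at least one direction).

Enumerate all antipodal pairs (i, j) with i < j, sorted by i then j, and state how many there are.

count = 2; pairs: (0,3), (1,4)

α = atan 0.2 = 11.31°;  2α = 22.62°
n_0 = (+0.5567, +0.8307)
n_1 = (-0.7827, +0.6223)
n_2 = (-0.9399, -0.3414)
n_3 = (-0.2678, -0.9635)
n_4 = (+0.5256, -0.8507)
  (0,1): δ = 94.66°  ·
  (0,2): δ = 36.21°  ·
  (0,3): δ = 18.29°  ✓
  (0,4): δ = 65.54°  ·
  (1,2): δ = 121.55°  ·
  (1,3): δ = 67.05°  ·
  (1,4): δ = 19.80°  ✓
  (2,3): δ = 125.49°  ·
  (2,4): δ = 78.25°  ·
  (3,4): δ = 132.76°  ·
antipodal pairs: 2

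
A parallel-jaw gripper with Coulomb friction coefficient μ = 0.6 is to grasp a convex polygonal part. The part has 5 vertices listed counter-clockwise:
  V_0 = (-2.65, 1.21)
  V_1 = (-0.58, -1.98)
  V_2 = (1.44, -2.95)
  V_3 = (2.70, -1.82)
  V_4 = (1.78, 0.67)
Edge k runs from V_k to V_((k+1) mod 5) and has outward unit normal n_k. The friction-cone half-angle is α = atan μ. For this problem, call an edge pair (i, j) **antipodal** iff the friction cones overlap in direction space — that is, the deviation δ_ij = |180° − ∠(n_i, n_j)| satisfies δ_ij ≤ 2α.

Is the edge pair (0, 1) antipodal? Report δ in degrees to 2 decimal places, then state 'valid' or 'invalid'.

δ = 148.63°, invalid

α = atan 0.6 = 30.96°;  2α = 61.93°
edge 0: e_0 = (+2.07, -3.19);  n_0 = (-0.8389, -0.5443)
edge 1: e_1 = (+2.02, -0.97);  n_1 = (-0.4329, -0.9015)
∠(n_0, n_1) = 31.37°
δ = |180° − 31.37°| = 148.63°
148.63° > 2α = 61.93°  →  invalid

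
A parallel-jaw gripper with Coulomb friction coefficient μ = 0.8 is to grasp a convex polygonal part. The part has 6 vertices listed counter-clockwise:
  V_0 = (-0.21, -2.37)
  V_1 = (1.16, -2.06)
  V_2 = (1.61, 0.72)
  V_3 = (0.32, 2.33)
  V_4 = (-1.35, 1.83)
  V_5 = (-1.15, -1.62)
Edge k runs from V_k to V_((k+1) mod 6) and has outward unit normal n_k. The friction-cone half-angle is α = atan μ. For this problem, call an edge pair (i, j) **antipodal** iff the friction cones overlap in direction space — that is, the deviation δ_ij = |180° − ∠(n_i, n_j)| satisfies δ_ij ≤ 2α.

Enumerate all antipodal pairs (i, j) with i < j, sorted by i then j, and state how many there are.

count = 8; pairs: (0,2), (0,3), (1,3), (1,4), (1,5), (2,4), (2,5), (3,5)

α = atan 0.8 = 38.66°;  2α = 77.32°
n_0 = (+0.2207, -0.9753)
n_1 = (+0.9872, -0.1598)
n_2 = (+0.7804, +0.6253)
n_3 = (-0.2868, +0.9580)
n_4 = (-0.9983, -0.0579)
n_5 = (-0.6237, -0.7817)
  (0,1): δ = 111.94°  ·
  (0,2): δ = 64.05°  ✓
  (0,3): δ = 3.92°  ✓
  (0,4): δ = 80.57°  ·
  (0,5): δ = 128.66°  ·
  (1,2): δ = 132.10°  ·
  (1,3): δ = 64.14°  ✓
  (1,4): δ = 12.51°  ✓
  (1,5): δ = 60.61°  ✓
  (2,3): δ = 112.04°  ·
  (2,4): δ = 35.39°  ✓
  (2,5): δ = 12.71°  ✓
  (3,4): δ = 103.35°  ·
  (3,5): δ = 55.25°  ✓
  (4,5): δ = 131.90°  ·
antipodal pairs: 8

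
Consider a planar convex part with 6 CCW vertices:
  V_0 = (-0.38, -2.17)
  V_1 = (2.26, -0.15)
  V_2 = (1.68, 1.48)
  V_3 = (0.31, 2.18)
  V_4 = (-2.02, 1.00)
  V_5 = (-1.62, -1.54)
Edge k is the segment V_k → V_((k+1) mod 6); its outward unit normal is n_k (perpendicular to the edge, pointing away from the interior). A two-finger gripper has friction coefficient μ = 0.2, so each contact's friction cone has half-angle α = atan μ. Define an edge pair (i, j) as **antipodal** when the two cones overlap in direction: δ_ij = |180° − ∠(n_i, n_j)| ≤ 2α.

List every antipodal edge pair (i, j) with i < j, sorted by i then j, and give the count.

count = 3; pairs: (0,3), (1,4), (2,5)

α = atan 0.2 = 11.31°;  2α = 22.62°
n_0 = (+0.6077, -0.7942)
n_1 = (+0.9421, +0.3352)
n_2 = (+0.4550, +0.8905)
n_3 = (-0.4518, +0.8921)
n_4 = (-0.9878, -0.1556)
n_5 = (-0.4530, -0.8915)
  (0,1): δ = 107.83°  ·
  (0,2): δ = 64.49°  ·
  (0,3): δ = 10.56°  ✓
  (0,4): δ = 61.53°  ·
  (0,5): δ = 115.65°  ·
  (1,2): δ = 136.65°  ·
  (1,3): δ = 82.73°  ·
  (1,4): δ = 10.64°  ✓
  (1,5): δ = 43.48°  ·
  (2,3): δ = 126.08°  ·
  (2,4): δ = 53.99°  ·
  (2,5): δ = 0.13°  ✓
  (3,4): δ = 107.91°  ·
  (3,5): δ = 53.79°  ·
  (4,5): δ = 125.88°  ·
antipodal pairs: 3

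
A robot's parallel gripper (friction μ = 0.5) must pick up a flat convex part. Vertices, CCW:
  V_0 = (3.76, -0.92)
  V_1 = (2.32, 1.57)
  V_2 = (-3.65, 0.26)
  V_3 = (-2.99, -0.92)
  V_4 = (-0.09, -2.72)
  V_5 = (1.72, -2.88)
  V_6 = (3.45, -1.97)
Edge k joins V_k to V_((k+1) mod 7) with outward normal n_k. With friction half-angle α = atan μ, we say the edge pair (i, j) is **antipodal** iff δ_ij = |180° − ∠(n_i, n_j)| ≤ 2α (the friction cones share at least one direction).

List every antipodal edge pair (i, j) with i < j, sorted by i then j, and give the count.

α = atan 0.5 = 26.57°;  2α = 53.13°
n_0 = (+0.8657, +0.5006)
n_1 = (-0.2143, +0.9768)
n_2 = (-0.8728, -0.4882)
n_3 = (-0.5274, -0.8496)
n_4 = (-0.0881, -0.9961)
n_5 = (+0.4655, -0.8850)
n_6 = (+0.9591, -0.2832)
  (0,1): δ = 107.67°  ·
  (0,2): δ = 0.82°  ✓
  (0,3): δ = 28.13°  ✓
  (0,4): δ = 54.91°  ·
  (0,5): δ = 87.70°  ·
  (0,6): δ = 133.51°  ·
  (1,2): δ = 73.16°  ·
  (1,3): δ = 44.20°  ✓
  (1,4): δ = 17.43°  ✓
  (1,5): δ = 15.37°  ✓
  (1,6): δ = 61.18°  ·
  (2,3): δ = 151.05°  ·
  (2,4): δ = 124.27°  ·
  (2,5): δ = 91.47°  ·
  (2,6): δ = 45.67°  ✓
  (3,4): δ = 153.22°  ·
  (3,5): δ = 120.43°  ·
  (3,6): δ = 74.62°  ·
  (4,5): δ = 147.20°  ·
  (4,6): δ = 101.40°  ·
  (5,6): δ = 134.19°  ·
antipodal pairs: 6

count = 6; pairs: (0,2), (0,3), (1,3), (1,4), (1,5), (2,6)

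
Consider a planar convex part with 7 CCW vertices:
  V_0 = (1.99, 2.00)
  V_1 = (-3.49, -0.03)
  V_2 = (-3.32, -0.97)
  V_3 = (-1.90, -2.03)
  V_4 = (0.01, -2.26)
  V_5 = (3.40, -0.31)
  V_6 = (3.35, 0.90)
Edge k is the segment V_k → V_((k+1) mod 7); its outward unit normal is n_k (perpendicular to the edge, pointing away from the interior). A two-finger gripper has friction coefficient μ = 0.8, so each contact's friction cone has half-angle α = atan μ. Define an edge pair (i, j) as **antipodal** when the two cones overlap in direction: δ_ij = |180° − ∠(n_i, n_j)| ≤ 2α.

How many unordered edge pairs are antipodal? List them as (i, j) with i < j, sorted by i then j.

α = atan 0.8 = 38.66°;  2α = 77.32°
n_0 = (-0.3474, +0.9377)
n_1 = (-0.9840, -0.1780)
n_2 = (-0.5982, -0.8014)
n_3 = (-0.1196, -0.9928)
n_4 = (+0.4986, -0.8668)
n_5 = (+0.9991, +0.0413)
n_6 = (+0.6289, +0.7775)
  (0,1): δ = 100.08°  ·
  (0,2): δ = 57.07°  ✓
  (0,3): δ = 27.19°  ✓
  (0,4): δ = 9.58°  ✓
  (0,5): δ = 72.04°  ✓
  (0,6): δ = 120.71°  ·
  (1,2): δ = 136.99°  ·
  (1,3): δ = 107.12°  ·
  (1,4): δ = 70.34°  ✓
  (1,5): δ = 7.88°  ✓
  (1,6): δ = 40.78°  ✓
  (2,3): δ = 150.13°  ·
  (2,4): δ = 113.35°  ·
  (2,5): δ = 50.89°  ✓
  (2,6): δ = 2.23°  ✓
  (3,4): δ = 143.23°  ·
  (3,5): δ = 80.77°  ·
  (3,6): δ = 32.10°  ✓
  (4,5): δ = 117.54°  ·
  (4,6): δ = 68.88°  ✓
  (5,6): δ = 131.33°  ·
antipodal pairs: 11

count = 11; pairs: (0,2), (0,3), (0,4), (0,5), (1,4), (1,5), (1,6), (2,5), (2,6), (3,6), (4,6)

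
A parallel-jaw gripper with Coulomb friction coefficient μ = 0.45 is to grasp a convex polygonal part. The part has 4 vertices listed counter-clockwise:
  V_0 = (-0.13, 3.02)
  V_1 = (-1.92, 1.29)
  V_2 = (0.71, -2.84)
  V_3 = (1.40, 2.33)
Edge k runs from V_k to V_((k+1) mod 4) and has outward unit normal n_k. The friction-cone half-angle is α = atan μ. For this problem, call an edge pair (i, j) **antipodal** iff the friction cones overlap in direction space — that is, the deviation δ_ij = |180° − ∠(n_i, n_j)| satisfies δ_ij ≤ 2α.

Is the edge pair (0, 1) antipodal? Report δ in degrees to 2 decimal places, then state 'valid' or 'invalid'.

δ = 101.53°, invalid

α = atan 0.45 = 24.23°;  2α = 48.46°
edge 0: e_0 = (-1.79, -1.73);  n_0 = (-0.6950, +0.7191)
edge 1: e_1 = (+2.63, -4.13);  n_1 = (-0.8435, -0.5371)
∠(n_0, n_1) = 78.47°
δ = |180° − 78.47°| = 101.53°
101.53° > 2α = 48.46°  →  invalid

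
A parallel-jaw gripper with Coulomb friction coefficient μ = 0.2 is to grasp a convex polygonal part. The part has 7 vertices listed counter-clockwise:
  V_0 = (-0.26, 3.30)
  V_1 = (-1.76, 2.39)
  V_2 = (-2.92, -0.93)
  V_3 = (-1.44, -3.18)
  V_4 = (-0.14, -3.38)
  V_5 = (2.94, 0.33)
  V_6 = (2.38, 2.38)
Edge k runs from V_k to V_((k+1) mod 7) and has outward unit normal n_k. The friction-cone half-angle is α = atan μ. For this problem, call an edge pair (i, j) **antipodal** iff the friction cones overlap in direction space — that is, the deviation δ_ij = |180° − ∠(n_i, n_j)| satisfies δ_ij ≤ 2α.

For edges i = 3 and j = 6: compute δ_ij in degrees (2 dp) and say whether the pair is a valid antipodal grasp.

δ = 10.47°, valid

α = atan 0.2 = 11.31°;  2α = 22.62°
edge 3: e_3 = (+1.30, -0.20);  n_3 = (-0.1521, -0.9884)
edge 6: e_6 = (-2.64, +0.92);  n_6 = (+0.3291, +0.9443)
∠(n_3, n_6) = 169.53°
δ = |180° − 169.53°| = 10.47°
10.47° ≤ 2α = 22.62°  →  valid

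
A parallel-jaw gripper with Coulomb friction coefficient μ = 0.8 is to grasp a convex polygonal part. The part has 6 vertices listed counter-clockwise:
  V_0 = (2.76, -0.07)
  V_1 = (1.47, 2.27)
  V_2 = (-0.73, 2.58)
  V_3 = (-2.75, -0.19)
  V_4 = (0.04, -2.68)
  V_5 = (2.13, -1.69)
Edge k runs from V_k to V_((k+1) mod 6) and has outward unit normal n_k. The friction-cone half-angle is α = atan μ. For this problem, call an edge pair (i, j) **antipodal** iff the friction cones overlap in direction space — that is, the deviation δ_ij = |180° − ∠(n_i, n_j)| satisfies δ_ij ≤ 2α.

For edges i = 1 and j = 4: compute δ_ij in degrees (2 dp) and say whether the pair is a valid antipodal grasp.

δ = 33.37°, valid

α = atan 0.8 = 38.66°;  2α = 77.32°
edge 1: e_1 = (-2.20, +0.31);  n_1 = (+0.1395, +0.9902)
edge 4: e_4 = (+2.09, +0.99);  n_4 = (+0.4281, -0.9037)
∠(n_1, n_4) = 146.63°
δ = |180° − 146.63°| = 33.37°
33.37° ≤ 2α = 77.32°  →  valid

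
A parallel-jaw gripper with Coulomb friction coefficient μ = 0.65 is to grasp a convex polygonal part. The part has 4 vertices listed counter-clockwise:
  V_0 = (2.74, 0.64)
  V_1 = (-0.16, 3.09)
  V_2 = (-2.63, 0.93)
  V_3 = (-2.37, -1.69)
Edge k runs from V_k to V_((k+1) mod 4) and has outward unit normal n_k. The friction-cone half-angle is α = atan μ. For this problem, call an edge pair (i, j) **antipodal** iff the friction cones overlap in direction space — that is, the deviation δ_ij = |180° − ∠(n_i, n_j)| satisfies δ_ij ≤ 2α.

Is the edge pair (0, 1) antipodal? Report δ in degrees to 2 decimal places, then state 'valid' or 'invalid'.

δ = 98.64°, invalid

α = atan 0.65 = 33.02°;  2α = 66.05°
edge 0: e_0 = (-2.90, +2.45);  n_0 = (+0.6454, +0.7639)
edge 1: e_1 = (-2.47, -2.16);  n_1 = (-0.6583, +0.7528)
∠(n_0, n_1) = 81.36°
δ = |180° − 81.36°| = 98.64°
98.64° > 2α = 66.05°  →  invalid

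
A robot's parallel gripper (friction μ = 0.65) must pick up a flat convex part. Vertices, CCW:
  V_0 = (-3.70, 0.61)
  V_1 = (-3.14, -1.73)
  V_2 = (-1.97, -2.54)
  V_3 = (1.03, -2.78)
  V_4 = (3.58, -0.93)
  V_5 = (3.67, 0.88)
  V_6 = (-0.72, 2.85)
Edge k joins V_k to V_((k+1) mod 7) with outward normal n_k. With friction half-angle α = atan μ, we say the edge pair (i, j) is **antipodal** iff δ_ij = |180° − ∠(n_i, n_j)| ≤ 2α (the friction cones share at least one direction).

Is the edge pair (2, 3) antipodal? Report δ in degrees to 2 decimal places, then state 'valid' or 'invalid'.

δ = 139.47°, invalid

α = atan 0.65 = 33.02°;  2α = 66.05°
edge 2: e_2 = (+3.00, -0.24);  n_2 = (-0.0797, -0.9968)
edge 3: e_3 = (+2.55, +1.85);  n_3 = (+0.5872, -0.8094)
∠(n_2, n_3) = 40.53°
δ = |180° − 40.53°| = 139.47°
139.47° > 2α = 66.05°  →  invalid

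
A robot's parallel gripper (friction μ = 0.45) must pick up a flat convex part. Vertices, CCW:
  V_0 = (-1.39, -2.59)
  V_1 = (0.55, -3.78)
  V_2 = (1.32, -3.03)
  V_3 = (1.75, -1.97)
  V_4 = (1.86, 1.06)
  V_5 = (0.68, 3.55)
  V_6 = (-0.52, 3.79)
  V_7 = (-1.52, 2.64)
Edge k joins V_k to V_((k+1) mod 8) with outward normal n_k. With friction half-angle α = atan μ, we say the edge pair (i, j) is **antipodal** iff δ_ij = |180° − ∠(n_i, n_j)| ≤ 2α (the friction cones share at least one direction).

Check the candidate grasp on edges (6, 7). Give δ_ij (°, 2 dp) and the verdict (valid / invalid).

α = atan 0.45 = 24.23°;  2α = 48.46°
edge 6: e_6 = (-1.00, -1.15);  n_6 = (-0.7546, +0.6562)
edge 7: e_7 = (+0.13, -5.23);  n_7 = (-0.9997, -0.0248)
∠(n_6, n_7) = 42.43°
δ = |180° − 42.43°| = 137.57°
137.57° > 2α = 48.46°  →  invalid

δ = 137.57°, invalid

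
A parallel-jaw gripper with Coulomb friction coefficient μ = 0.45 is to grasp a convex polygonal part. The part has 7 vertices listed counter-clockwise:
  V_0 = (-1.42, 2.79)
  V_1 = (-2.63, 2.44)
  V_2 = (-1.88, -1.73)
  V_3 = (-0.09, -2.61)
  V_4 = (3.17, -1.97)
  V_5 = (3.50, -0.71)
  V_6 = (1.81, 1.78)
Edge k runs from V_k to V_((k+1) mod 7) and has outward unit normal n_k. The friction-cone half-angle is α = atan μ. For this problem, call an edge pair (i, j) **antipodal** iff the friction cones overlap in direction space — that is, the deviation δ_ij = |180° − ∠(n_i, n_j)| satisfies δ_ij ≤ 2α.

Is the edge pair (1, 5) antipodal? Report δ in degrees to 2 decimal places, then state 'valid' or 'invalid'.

δ = 23.97°, valid

α = atan 0.45 = 24.23°;  2α = 48.46°
edge 1: e_1 = (+0.75, -4.17);  n_1 = (-0.9842, -0.1770)
edge 5: e_5 = (-1.69, +2.49);  n_5 = (+0.8274, +0.5616)
∠(n_1, n_5) = 156.03°
δ = |180° − 156.03°| = 23.97°
23.97° ≤ 2α = 48.46°  →  valid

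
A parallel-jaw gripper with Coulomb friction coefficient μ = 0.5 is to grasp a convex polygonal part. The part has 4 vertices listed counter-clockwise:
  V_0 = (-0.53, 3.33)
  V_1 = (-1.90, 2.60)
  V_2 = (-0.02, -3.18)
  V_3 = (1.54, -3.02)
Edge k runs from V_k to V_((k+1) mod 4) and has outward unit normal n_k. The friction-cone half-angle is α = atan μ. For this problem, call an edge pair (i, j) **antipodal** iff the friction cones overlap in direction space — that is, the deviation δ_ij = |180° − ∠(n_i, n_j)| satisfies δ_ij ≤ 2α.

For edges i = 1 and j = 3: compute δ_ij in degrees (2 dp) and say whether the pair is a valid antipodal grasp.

δ = 0.04°, valid

α = atan 0.5 = 26.57°;  2α = 53.13°
edge 1: e_1 = (+1.88, -5.78);  n_1 = (-0.9510, -0.3093)
edge 3: e_3 = (-2.07, +6.35);  n_3 = (+0.9508, +0.3099)
∠(n_1, n_3) = 179.96°
δ = |180° − 179.96°| = 0.04°
0.04° ≤ 2α = 53.13°  →  valid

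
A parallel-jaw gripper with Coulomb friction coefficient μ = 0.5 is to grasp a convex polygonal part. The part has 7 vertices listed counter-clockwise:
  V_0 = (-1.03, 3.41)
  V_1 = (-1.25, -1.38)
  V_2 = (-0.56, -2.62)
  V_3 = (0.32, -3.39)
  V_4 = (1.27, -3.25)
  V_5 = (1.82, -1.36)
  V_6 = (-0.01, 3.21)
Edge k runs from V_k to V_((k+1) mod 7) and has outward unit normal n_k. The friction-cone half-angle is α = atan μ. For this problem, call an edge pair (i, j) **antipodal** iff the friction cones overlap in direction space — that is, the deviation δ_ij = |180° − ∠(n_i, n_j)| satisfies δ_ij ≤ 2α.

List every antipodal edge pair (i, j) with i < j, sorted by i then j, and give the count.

α = atan 0.5 = 26.57°;  2α = 53.13°
n_0 = (-0.9989, +0.0459)
n_1 = (-0.8738, -0.4862)
n_2 = (-0.6585, -0.7526)
n_3 = (+0.1458, -0.9893)
n_4 = (+0.9602, -0.2794)
n_5 = (+0.9283, +0.3717)
n_6 = (+0.1924, +0.9813)
  (0,1): δ = 148.28°  ·
  (0,2): δ = 128.56°  ·
  (0,3): δ = 78.99°  ·
  (0,4): δ = 13.60°  ✓
  (0,5): δ = 24.45°  ✓
  (0,6): δ = 81.54°  ·
  (1,2): δ = 160.28°  ·
  (1,3): δ = 110.71°  ·
  (1,4): δ = 45.32°  ✓
  (1,5): δ = 7.27°  ✓
  (1,6): δ = 49.81°  ✓
  (2,3): δ = 130.43°  ·
  (2,4): δ = 65.04°  ·
  (2,5): δ = 26.99°  ✓
  (2,6): δ = 30.09°  ✓
  (3,4): δ = 114.61°  ·
  (3,5): δ = 76.56°  ·
  (3,6): δ = 19.48°  ✓
  (4,5): δ = 141.95°  ·
  (4,6): δ = 84.87°  ·
  (5,6): δ = 122.92°  ·
antipodal pairs: 8

count = 8; pairs: (0,4), (0,5), (1,4), (1,5), (1,6), (2,5), (2,6), (3,6)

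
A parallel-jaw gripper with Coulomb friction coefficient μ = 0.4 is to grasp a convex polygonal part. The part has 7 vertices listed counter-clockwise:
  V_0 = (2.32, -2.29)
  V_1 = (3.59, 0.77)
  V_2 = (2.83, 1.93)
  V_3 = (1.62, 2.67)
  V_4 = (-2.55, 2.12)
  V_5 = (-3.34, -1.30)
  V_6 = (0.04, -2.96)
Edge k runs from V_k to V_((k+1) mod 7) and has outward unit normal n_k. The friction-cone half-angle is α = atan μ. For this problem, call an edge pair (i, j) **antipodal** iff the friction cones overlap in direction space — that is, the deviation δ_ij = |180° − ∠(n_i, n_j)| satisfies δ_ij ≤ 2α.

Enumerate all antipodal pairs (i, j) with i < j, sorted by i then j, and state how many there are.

α = atan 0.4 = 21.80°;  2α = 43.60°
n_0 = (+0.9236, -0.3833)
n_1 = (+0.8365, +0.5480)
n_2 = (+0.5217, +0.8531)
n_3 = (-0.1308, +0.9914)
n_4 = (-0.9743, +0.2251)
n_5 = (-0.4408, -0.8976)
n_6 = (+0.2819, -0.9594)
  (0,1): δ = 124.23°  ·
  (0,2): δ = 98.91°  ·
  (0,3): δ = 59.95°  ·
  (0,4): δ = 9.53°  ✓
  (0,5): δ = 86.38°  ·
  (0,6): δ = 128.92°  ·
  (1,2): δ = 154.68°  ·
  (1,3): δ = 115.72°  ·
  (1,4): δ = 46.24°  ·
  (1,5): δ = 30.61°  ✓
  (1,6): δ = 73.14°  ·
  (2,3): δ = 141.04°  ·
  (2,4): δ = 71.56°  ·
  (2,5): δ = 5.29°  ✓
  (2,6): δ = 47.82°  ·
  (3,4): δ = 110.52°  ·
  (3,5): δ = 33.67°  ✓
  (3,6): δ = 8.86°  ✓
  (4,5): δ = 103.15°  ·
  (4,6): δ = 60.62°  ·
  (5,6): δ = 137.47°  ·
antipodal pairs: 5

count = 5; pairs: (0,4), (1,5), (2,5), (3,5), (3,6)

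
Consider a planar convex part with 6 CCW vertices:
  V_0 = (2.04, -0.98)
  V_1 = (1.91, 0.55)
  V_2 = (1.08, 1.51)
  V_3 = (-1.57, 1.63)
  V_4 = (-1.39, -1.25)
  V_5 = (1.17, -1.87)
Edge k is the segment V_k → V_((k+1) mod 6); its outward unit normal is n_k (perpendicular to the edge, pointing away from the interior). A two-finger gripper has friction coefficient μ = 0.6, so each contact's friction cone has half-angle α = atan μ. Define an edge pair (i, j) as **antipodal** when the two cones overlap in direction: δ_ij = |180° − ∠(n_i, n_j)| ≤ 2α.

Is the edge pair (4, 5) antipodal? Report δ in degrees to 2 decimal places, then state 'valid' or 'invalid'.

δ = 120.73°, invalid

α = atan 0.6 = 30.96°;  2α = 61.93°
edge 4: e_4 = (+2.56, -0.62);  n_4 = (-0.2354, -0.9719)
edge 5: e_5 = (+0.87, +0.89);  n_5 = (+0.7151, -0.6990)
∠(n_4, n_5) = 59.27°
δ = |180° − 59.27°| = 120.73°
120.73° > 2α = 61.93°  →  invalid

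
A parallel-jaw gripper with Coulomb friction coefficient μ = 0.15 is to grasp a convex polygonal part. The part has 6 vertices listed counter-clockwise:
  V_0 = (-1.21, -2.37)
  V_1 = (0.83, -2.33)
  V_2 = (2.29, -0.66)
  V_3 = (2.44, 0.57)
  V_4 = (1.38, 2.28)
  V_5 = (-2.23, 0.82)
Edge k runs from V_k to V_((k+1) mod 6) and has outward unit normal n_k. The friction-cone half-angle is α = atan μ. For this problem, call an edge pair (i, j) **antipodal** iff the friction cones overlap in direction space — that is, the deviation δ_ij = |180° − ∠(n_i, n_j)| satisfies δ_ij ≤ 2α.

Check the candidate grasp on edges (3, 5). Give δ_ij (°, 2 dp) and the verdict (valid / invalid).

α = atan 0.15 = 8.53°;  2α = 17.06°
edge 3: e_3 = (-1.06, +1.71);  n_3 = (+0.8499, +0.5269)
edge 5: e_5 = (+1.02, -3.19);  n_5 = (-0.9525, -0.3046)
∠(n_3, n_5) = 165.94°
δ = |180° − 165.94°| = 14.06°
14.06° ≤ 2α = 17.06°  →  valid

δ = 14.06°, valid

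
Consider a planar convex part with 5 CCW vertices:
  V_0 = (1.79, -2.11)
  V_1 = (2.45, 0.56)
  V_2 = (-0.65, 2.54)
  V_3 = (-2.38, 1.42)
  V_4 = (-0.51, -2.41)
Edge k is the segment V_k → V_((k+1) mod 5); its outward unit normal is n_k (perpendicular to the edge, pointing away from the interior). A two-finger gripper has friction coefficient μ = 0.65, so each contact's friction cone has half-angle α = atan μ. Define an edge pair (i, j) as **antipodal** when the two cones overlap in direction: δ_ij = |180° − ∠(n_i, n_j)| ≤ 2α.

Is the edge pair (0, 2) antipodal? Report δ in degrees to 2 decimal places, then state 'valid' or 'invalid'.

δ = 43.20°, valid

α = atan 0.65 = 33.02°;  2α = 66.05°
edge 0: e_0 = (+0.66, +2.67);  n_0 = (+0.9708, -0.2400)
edge 2: e_2 = (-1.73, -1.12);  n_2 = (-0.5435, +0.8394)
∠(n_0, n_2) = 136.80°
δ = |180° − 136.80°| = 43.20°
43.20° ≤ 2α = 66.05°  →  valid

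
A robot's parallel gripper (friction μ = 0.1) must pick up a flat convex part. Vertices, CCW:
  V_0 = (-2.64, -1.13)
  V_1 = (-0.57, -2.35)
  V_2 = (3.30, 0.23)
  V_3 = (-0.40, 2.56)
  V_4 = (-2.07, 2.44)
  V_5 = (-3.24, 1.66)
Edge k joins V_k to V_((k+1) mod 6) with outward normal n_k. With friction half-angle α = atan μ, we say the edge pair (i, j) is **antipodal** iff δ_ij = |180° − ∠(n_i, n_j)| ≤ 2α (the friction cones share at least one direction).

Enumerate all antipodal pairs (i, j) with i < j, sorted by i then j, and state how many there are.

count = 2; pairs: (0,2), (1,4)

α = atan 0.1 = 5.71°;  2α = 11.42°
n_0 = (-0.5077, -0.8615)
n_1 = (+0.5547, -0.8321)
n_2 = (+0.5329, +0.8462)
n_3 = (-0.0717, +0.9974)
n_4 = (-0.5547, +0.8321)
n_5 = (-0.9776, -0.2102)
  (0,1): δ = 115.80°  ·
  (0,2): δ = 1.69°  ✓
  (0,3): δ = 34.62°  ·
  (0,4): δ = 64.20°  ·
  (0,5): δ = 132.65°  ·
  (1,2): δ = 65.89°  ·
  (1,3): δ = 29.58°  ·
  (1,4): δ = 0.00°  ✓
  (1,5): δ = 68.45°  ·
  (2,3): δ = 143.69°  ·
  (2,4): δ = 114.11°  ·
  (2,5): δ = 45.66°  ·
  (3,4): δ = 150.42°  ·
  (3,5): δ = 81.97°  ·
  (4,5): δ = 111.55°  ·
antipodal pairs: 2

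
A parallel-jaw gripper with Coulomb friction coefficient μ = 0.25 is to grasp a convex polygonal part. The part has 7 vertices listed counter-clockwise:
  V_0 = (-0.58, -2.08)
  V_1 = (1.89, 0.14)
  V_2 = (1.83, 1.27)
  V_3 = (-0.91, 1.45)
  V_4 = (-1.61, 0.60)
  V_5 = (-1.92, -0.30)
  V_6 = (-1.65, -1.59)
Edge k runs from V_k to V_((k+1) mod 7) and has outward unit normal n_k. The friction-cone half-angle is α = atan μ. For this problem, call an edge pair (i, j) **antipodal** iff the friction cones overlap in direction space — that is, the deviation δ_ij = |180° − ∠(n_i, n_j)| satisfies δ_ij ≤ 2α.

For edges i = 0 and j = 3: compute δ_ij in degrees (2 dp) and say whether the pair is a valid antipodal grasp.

α = atan 0.25 = 14.04°;  2α = 28.07°
edge 0: e_0 = (+2.47, +2.22);  n_0 = (+0.6685, -0.7437)
edge 3: e_3 = (-0.70, -0.85);  n_3 = (-0.7719, +0.6357)
∠(n_0, n_3) = 171.42°
δ = |180° − 171.42°| = 8.58°
8.58° ≤ 2α = 28.07°  →  valid

δ = 8.58°, valid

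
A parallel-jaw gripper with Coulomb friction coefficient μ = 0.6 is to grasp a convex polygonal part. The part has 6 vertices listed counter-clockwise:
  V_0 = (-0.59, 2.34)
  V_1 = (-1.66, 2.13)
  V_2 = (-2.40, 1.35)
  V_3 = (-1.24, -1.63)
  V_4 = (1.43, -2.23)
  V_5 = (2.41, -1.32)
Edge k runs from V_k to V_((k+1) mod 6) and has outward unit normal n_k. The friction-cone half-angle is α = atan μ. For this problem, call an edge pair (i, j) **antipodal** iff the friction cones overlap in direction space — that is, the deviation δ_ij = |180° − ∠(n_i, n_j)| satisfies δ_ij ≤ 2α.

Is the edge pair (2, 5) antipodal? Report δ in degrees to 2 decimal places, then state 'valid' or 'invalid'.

α = atan 0.6 = 30.96°;  2α = 61.93°
edge 2: e_2 = (+1.16, -2.98);  n_2 = (-0.9319, -0.3627)
edge 5: e_5 = (-3.00, +3.66);  n_5 = (+0.7734, +0.6339)
∠(n_2, n_5) = 161.93°
δ = |180° − 161.93°| = 18.07°
18.07° ≤ 2α = 61.93°  →  valid

δ = 18.07°, valid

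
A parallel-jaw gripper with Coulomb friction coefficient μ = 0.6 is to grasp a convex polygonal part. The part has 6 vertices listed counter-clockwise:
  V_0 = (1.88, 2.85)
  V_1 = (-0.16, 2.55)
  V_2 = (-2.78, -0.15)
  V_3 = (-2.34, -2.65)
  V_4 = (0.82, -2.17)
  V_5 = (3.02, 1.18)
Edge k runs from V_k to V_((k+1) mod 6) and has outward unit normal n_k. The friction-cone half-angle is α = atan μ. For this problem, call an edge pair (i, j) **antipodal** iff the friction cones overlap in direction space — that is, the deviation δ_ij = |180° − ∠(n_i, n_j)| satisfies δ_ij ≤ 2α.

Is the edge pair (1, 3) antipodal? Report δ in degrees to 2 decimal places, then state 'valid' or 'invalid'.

δ = 37.22°, valid

α = atan 0.6 = 30.96°;  2α = 61.93°
edge 1: e_1 = (-2.62, -2.70);  n_1 = (-0.7177, +0.6964)
edge 3: e_3 = (+3.16, +0.48);  n_3 = (+0.1502, -0.9887)
∠(n_1, n_3) = 142.78°
δ = |180° − 142.78°| = 37.22°
37.22° ≤ 2α = 61.93°  →  valid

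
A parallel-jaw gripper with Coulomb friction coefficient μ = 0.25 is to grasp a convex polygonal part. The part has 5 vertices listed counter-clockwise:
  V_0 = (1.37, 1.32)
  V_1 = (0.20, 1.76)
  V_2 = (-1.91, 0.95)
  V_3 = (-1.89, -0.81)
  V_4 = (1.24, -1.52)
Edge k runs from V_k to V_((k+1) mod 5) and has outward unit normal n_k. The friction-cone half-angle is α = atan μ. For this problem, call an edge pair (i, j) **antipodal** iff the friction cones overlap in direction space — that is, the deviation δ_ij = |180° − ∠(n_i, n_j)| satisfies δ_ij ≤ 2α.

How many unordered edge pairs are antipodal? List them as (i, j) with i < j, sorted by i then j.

count = 2; pairs: (0,3), (2,4)

α = atan 0.25 = 14.04°;  2α = 28.07°
n_0 = (+0.3520, +0.9360)
n_1 = (-0.3584, +0.9336)
n_2 = (-0.9999, -0.0114)
n_3 = (-0.2212, -0.9752)
n_4 = (+0.9990, -0.0457)
  (0,1): δ = 138.39°  ·
  (0,2): δ = 68.74°  ·
  (0,3): δ = 7.83°  ✓
  (0,4): δ = 107.99°  ·
  (1,2): δ = 110.35°  ·
  (1,3): δ = 33.78°  ·
  (1,4): δ = 66.38°  ·
  (2,3): δ = 103.43°  ·
  (2,4): δ = 3.27°  ✓
  (3,4): δ = 79.84°  ·
antipodal pairs: 2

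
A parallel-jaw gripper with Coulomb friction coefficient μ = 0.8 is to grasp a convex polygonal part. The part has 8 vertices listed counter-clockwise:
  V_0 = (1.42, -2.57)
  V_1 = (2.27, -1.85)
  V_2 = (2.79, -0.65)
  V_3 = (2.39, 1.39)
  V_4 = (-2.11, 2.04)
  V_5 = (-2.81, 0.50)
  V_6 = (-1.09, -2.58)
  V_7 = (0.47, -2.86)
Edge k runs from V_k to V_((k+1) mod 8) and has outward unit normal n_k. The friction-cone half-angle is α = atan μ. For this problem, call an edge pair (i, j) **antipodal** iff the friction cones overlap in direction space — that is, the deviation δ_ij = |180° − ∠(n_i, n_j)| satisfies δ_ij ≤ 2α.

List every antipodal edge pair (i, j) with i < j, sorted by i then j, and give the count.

α = atan 0.8 = 38.66°;  2α = 77.32°
n_0 = (+0.6463, -0.7630)
n_1 = (+0.9176, -0.3976)
n_2 = (+0.9813, +0.1924)
n_3 = (+0.1430, +0.9897)
n_4 = (-0.9104, +0.4138)
n_5 = (-0.8731, -0.4876)
n_6 = (-0.1767, -0.9843)
n_7 = (+0.2920, -0.9564)
  (0,1): δ = 153.70°  ·
  (0,2): δ = 119.17°  ·
  (0,3): δ = 48.49°  ✓
  (0,4): δ = 25.29°  ✓
  (0,5): δ = 78.91°  ·
  (0,6): δ = 129.56°  ·
  (0,7): δ = 156.71°  ·
  (1,2): δ = 145.48°  ·
  (1,3): δ = 74.79°  ✓
  (1,4): δ = 1.02°  ✓
  (1,5): δ = 52.61°  ✓
  (1,6): δ = 103.25°  ·
  (1,7): δ = 130.40°  ·
  (2,3): δ = 109.31°  ·
  (2,4): δ = 35.54°  ✓
  (2,5): δ = 18.09°  ✓
  (2,6): δ = 68.73°  ✓
  (2,7): δ = 95.88°  ·
  (3,4): δ = 106.22°  ·
  (3,5): δ = 52.60°  ✓
  (3,6): δ = 1.96°  ✓
  (3,7): δ = 25.19°  ✓
  (4,5): δ = 126.38°  ·
  (4,6): δ = 75.73°  ✓
  (4,7): δ = 48.58°  ✓
  (5,6): δ = 129.36°  ·
  (5,7): δ = 102.21°  ·
  (6,7): δ = 152.85°  ·
antipodal pairs: 13

count = 13; pairs: (0,3), (0,4), (1,3), (1,4), (1,5), (2,4), (2,5), (2,6), (3,5), (3,6), (3,7), (4,6), (4,7)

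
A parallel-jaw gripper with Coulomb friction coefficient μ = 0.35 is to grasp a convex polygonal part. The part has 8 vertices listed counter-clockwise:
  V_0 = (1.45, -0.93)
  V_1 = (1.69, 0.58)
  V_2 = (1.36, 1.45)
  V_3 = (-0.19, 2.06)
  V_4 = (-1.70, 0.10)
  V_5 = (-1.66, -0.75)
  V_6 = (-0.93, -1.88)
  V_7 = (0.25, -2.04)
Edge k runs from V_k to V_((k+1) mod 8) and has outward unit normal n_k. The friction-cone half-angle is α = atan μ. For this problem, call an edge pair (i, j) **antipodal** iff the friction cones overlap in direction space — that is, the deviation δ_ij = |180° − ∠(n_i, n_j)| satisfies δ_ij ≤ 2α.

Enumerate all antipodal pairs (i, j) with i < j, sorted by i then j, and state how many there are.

count = 7; pairs: (0,3), (0,4), (1,4), (1,5), (2,5), (2,6), (3,7)

α = atan 0.35 = 19.29°;  2α = 38.58°
n_0 = (+0.9876, -0.1570)
n_1 = (+0.9350, +0.3547)
n_2 = (+0.3662, +0.9305)
n_3 = (-0.7922, +0.6103)
n_4 = (-0.9989, -0.0470)
n_5 = (-0.8400, -0.5426)
n_6 = (-0.1344, -0.9909)
n_7 = (+0.6790, -0.7341)
  (0,1): δ = 150.20°  ·
  (0,2): δ = 102.45°  ·
  (0,3): δ = 28.58°  ✓
  (0,4): δ = 11.73°  ✓
  (0,5): δ = 41.89°  ·
  (0,6): δ = 91.31°  ·
  (0,7): δ = 141.80°  ·
  (1,2): δ = 132.25°  ·
  (1,3): δ = 58.38°  ·
  (1,4): δ = 18.08°  ✓
  (1,5): δ = 12.09°  ✓
  (1,6): δ = 61.51°  ·
  (1,7): δ = 112.00°  ·
  (2,3): δ = 106.13°  ·
  (2,4): δ = 65.82°  ·
  (2,5): δ = 35.65°  ✓
  (2,6): δ = 13.76°  ✓
  (2,7): δ = 64.25°  ·
  (3,4): δ = 139.69°  ·
  (3,5): δ = 109.53°  ·
  (3,6): δ = 60.11°  ·
  (3,7): δ = 9.62°  ✓
  (4,5): δ = 149.83°  ·
  (4,6): δ = 100.42°  ·
  (4,7): δ = 49.93°  ·
  (5,6): δ = 130.59°  ·
  (5,7): δ = 80.09°  ·
  (6,7): δ = 129.51°  ·
antipodal pairs: 7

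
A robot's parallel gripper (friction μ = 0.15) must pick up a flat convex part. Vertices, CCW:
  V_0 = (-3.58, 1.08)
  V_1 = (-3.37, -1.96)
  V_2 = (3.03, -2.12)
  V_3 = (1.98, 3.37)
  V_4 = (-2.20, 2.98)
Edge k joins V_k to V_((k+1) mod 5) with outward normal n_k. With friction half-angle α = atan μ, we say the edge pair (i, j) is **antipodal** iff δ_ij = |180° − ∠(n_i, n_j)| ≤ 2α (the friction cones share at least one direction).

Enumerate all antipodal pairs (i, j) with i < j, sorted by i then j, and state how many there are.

count = 2; pairs: (0,2), (1,3)

α = atan 0.15 = 8.53°;  2α = 17.06°
n_0 = (-0.9976, -0.0689)
n_1 = (-0.0250, -0.9997)
n_2 = (+0.9822, +0.1879)
n_3 = (-0.0929, +0.9957)
n_4 = (-0.8091, +0.5877)
  (0,1): δ = 95.38°  ·
  (0,2): δ = 6.88°  ✓
  (0,3): δ = 91.38°  ·
  (0,4): δ = 140.06°  ·
  (1,2): δ = 77.74°  ·
  (1,3): δ = 6.76°  ✓
  (1,4): δ = 55.44°  ·
  (2,3): δ = 95.50°  ·
  (2,4): δ = 46.82°  ·
  (3,4): δ = 131.32°  ·
antipodal pairs: 2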